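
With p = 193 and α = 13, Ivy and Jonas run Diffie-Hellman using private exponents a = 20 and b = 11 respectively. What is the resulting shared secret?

Jonas sends B = α^b mod p = 13^11 mod 193.
13^1 ≡ 13 (mod 193)
13^2 = (13^1)^2 ≡ 13^2 = 169 ≡ 169 (mod 193)
13^4 = (13^2)^2 ≡ 169^2 = 28561 ≡ 190 (mod 193)
13^8 = (13^4)^2 ≡ 190^2 = 36100 ≡ 9 (mod 193)
13^11 = 13^8 · 13^2 · 13^1 ≡ 9 · 169 · 13 ≡ 87 (mod 193).
So B = 87. Ivy then computes K = B^a mod p = 87^20 mod 193.
87^1 ≡ 87 (mod 193)
87^2 = (87^1)^2 ≡ 87^2 = 7569 ≡ 42 (mod 193)
87^4 = (87^2)^2 ≡ 42^2 = 1764 ≡ 27 (mod 193)
87^8 = (87^4)^2 ≡ 27^2 = 729 ≡ 150 (mod 193)
87^16 = (87^8)^2 ≡ 150^2 = 22500 ≡ 112 (mod 193)
87^20 = 87^16 · 87^4 ≡ 112 · 27 ≡ 129 (mod 193).

129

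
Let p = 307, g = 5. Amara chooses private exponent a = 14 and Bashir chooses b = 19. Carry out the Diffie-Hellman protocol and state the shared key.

248

Amara sends A = g^a mod p = 5^14 mod 307.
5^1 ≡ 5 (mod 307)
5^2 = (5^1)^2 ≡ 5^2 = 25 ≡ 25 (mod 307)
5^4 = (5^2)^2 ≡ 25^2 = 625 ≡ 11 (mod 307)
5^8 = (5^4)^2 ≡ 11^2 = 121 ≡ 121 (mod 307)
5^14 = 5^8 · 5^4 · 5^2 ≡ 121 · 11 · 25 ≡ 119 (mod 307).
So A = 119. Bashir then computes K = A^b mod p = 119^19 mod 307.
119^1 ≡ 119 (mod 307)
119^2 = (119^1)^2 ≡ 119^2 = 14161 ≡ 39 (mod 307)
119^4 = (119^2)^2 ≡ 39^2 = 1521 ≡ 293 (mod 307)
119^8 = (119^4)^2 ≡ 293^2 = 85849 ≡ 196 (mod 307)
119^16 = (119^8)^2 ≡ 196^2 = 38416 ≡ 41 (mod 307)
119^19 = 119^16 · 119^2 · 119^1 ≡ 41 · 39 · 119 ≡ 248 (mod 307).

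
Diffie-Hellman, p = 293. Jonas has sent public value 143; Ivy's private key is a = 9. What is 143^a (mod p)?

Shared key K = 143^9 mod 293.
143^1 ≡ 143 (mod 293)
143^2 = (143^1)^2 ≡ 143^2 = 20449 ≡ 232 (mod 293)
143^4 = (143^2)^2 ≡ 232^2 = 53824 ≡ 205 (mod 293)
143^8 = (143^4)^2 ≡ 205^2 = 42025 ≡ 126 (mod 293)
143^9 = 143^8 · 143^1 ≡ 126 · 143 ≡ 145 (mod 293).

145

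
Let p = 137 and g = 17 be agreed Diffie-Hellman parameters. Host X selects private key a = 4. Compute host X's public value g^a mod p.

88

Public value = 17^4 mod 137.
17^1 ≡ 17 (mod 137)
17^2 = (17^1)^2 ≡ 17^2 = 289 ≡ 15 (mod 137)
17^4 = (17^2)^2 ≡ 15^2 = 225 ≡ 88 (mod 137)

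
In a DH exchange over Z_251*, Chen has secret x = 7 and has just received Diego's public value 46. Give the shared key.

139

Shared key K = 46^7 mod 251.
46^1 ≡ 46 (mod 251)
46^2 = (46^1)^2 ≡ 46^2 = 2116 ≡ 108 (mod 251)
46^4 = (46^2)^2 ≡ 108^2 = 11664 ≡ 118 (mod 251)
46^7 = 46^4 · 46^2 · 46^1 ≡ 118 · 108 · 46 ≡ 139 (mod 251).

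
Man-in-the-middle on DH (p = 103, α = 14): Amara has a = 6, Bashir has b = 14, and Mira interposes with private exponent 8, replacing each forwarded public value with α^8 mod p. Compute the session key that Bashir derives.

13

Bashir receives Mira's public value M = 14^8 mod 103 instead of the honest one.
14^1 ≡ 14 (mod 103)
14^2 = (14^1)^2 ≡ 14^2 = 196 ≡ 93 (mod 103)
14^4 = (14^2)^2 ≡ 93^2 = 8649 ≡ 100 (mod 103)
14^8 = (14^4)^2 ≡ 100^2 = 10000 ≡ 9 (mod 103)
So M = 9. Bashir computes K = M^14 mod 103.
9^1 ≡ 9 (mod 103)
9^2 = (9^1)^2 ≡ 9^2 = 81 ≡ 81 (mod 103)
9^4 = (9^2)^2 ≡ 81^2 = 6561 ≡ 72 (mod 103)
9^8 = (9^4)^2 ≡ 72^2 = 5184 ≡ 34 (mod 103)
9^14 = 9^8 · 9^4 · 9^2 ≡ 34 · 72 · 81 ≡ 13 (mod 103).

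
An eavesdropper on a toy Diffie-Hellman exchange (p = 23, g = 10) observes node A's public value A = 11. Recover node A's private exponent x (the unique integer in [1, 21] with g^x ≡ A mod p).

Try successive powers of 10 modulo 23:
10^1 ≡ 10
10^2 ≡ 8
10^3 ≡ 11
Found: x = 3.

3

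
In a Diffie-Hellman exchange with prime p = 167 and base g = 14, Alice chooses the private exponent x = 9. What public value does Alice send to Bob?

3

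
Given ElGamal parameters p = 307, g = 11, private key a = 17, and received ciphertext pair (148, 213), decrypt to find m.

237

Shared mask s = c₁^a mod p = 148^17 mod 307.
148^1 ≡ 148 (mod 307)
148^2 = (148^1)^2 ≡ 148^2 = 21904 ≡ 107 (mod 307)
148^4 = (148^2)^2 ≡ 107^2 = 11449 ≡ 90 (mod 307)
148^8 = (148^4)^2 ≡ 90^2 = 8100 ≡ 118 (mod 307)
148^16 = (148^8)^2 ≡ 118^2 = 13924 ≡ 109 (mod 307)
148^17 = 148^16 · 148^1 ≡ 109 · 148 ≡ 168 (mod 307).
So s = 168; s⁻¹ ≡ 53 (mod 307).
m = c₂ · s⁻¹ mod 307 = 213 · 53 mod 307 = 237.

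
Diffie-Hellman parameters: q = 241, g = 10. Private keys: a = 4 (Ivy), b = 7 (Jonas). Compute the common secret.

Ivy sends A = g^a mod q = 10^4 mod 241.
10^1 ≡ 10 (mod 241)
10^2 = (10^1)^2 ≡ 10^2 = 100 ≡ 100 (mod 241)
10^4 = (10^2)^2 ≡ 100^2 = 10000 ≡ 119 (mod 241)
So A = 119. Jonas then computes K = A^b mod q = 119^7 mod 241.
119^1 ≡ 119 (mod 241)
119^2 = (119^1)^2 ≡ 119^2 = 14161 ≡ 183 (mod 241)
119^4 = (119^2)^2 ≡ 183^2 = 33489 ≡ 231 (mod 241)
119^7 = 119^4 · 119^2 · 119^1 ≡ 231 · 183 · 119 ≡ 94 (mod 241).

94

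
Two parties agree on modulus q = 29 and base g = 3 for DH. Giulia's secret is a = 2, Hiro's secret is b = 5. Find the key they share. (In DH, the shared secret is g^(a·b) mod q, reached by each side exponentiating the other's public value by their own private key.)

Hiro sends B = g^b mod q = 3^5 mod 29.
3^1 ≡ 3 (mod 29)
3^2 = (3^1)^2 ≡ 3^2 = 9 ≡ 9 (mod 29)
3^4 = (3^2)^2 ≡ 9^2 = 81 ≡ 23 (mod 29)
3^5 = 3^4 · 3^1 ≡ 23 · 3 ≡ 11 (mod 29).
So B = 11. Giulia then computes K = B^a mod q = 11^2 mod 29.
11^1 ≡ 11 (mod 29)
11^2 = (11^1)^2 ≡ 11^2 = 121 ≡ 5 (mod 29)

5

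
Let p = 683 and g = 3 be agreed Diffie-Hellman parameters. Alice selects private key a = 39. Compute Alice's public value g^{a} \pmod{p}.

414

Public value = 3^{39} \pmod{683}.
3^1 ≡ 3 (mod 683)
3^2 = (3^1)^2 ≡ 3^2 = 9 ≡ 9 (mod 683)
3^4 = (3^2)^2 ≡ 9^2 = 81 ≡ 81 (mod 683)
3^8 = (3^4)^2 ≡ 81^2 = 6561 ≡ 414 (mod 683)
3^16 = (3^8)^2 ≡ 414^2 = 171396 ≡ 646 (mod 683)
3^32 = (3^16)^2 ≡ 646^2 = 417316 ≡ 3 (mod 683)
3^39 = 3^32 · 3^4 · 3^2 · 3^1 ≡ 3 · 81 · 9 · 3 ≡ 414 (mod 683).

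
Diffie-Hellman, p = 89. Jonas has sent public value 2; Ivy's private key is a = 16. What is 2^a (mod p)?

Shared key K = 2^16 mod 89.
2^1 ≡ 2 (mod 89)
2^2 = (2^1)^2 ≡ 2^2 = 4 ≡ 4 (mod 89)
2^4 = (2^2)^2 ≡ 4^2 = 16 ≡ 16 (mod 89)
2^8 = (2^4)^2 ≡ 16^2 = 256 ≡ 78 (mod 89)
2^16 = (2^8)^2 ≡ 78^2 = 6084 ≡ 32 (mod 89)

32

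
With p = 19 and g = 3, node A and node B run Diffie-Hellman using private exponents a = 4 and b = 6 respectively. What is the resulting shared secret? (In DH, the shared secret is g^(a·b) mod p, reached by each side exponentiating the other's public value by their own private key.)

7

Node A sends A = g^a mod p = 3^4 mod 19.
3^1 ≡ 3 (mod 19)
3^2 = (3^1)^2 ≡ 3^2 = 9 ≡ 9 (mod 19)
3^4 = (3^2)^2 ≡ 9^2 = 81 ≡ 5 (mod 19)
So A = 5. Node B then computes K = A^b mod p = 5^6 mod 19.
5^1 ≡ 5 (mod 19)
5^2 = (5^1)^2 ≡ 5^2 = 25 ≡ 6 (mod 19)
5^4 = (5^2)^2 ≡ 6^2 = 36 ≡ 17 (mod 19)
5^6 = 5^4 · 5^2 ≡ 17 · 6 ≡ 7 (mod 19).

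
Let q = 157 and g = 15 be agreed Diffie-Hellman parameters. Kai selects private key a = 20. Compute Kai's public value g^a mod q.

109

Public value = 15^20 mod 157.
15^1 ≡ 15 (mod 157)
15^2 = (15^1)^2 ≡ 15^2 = 225 ≡ 68 (mod 157)
15^4 = (15^2)^2 ≡ 68^2 = 4624 ≡ 71 (mod 157)
15^8 = (15^4)^2 ≡ 71^2 = 5041 ≡ 17 (mod 157)
15^16 = (15^8)^2 ≡ 17^2 = 289 ≡ 132 (mod 157)
15^20 = 15^16 · 15^4 ≡ 132 · 71 ≡ 109 (mod 157).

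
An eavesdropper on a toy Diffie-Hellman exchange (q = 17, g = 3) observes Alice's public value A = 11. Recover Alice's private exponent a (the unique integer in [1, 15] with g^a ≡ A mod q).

7

Try successive powers of 3 modulo 17:
3^1 ≡ 3
3^2 ≡ 9
3^3 ≡ 10
3^4 ≡ 13
3^5 ≡ 5
3^6 ≡ 15
3^7 ≡ 11
Found: a = 7.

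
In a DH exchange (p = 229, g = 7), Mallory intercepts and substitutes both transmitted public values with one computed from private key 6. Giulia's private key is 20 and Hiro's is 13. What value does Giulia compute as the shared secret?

57

Giulia receives Mallory's public value M = 7^6 mod 229 instead of the honest one.
7^1 ≡ 7 (mod 229)
7^2 = (7^1)^2 ≡ 7^2 = 49 ≡ 49 (mod 229)
7^4 = (7^2)^2 ≡ 49^2 = 2401 ≡ 111 (mod 229)
7^6 = 7^4 · 7^2 ≡ 111 · 49 ≡ 172 (mod 229).
So M = 172. Giulia computes K = M^20 mod 229.
172^1 ≡ 172 (mod 229)
172^2 = (172^1)^2 ≡ 172^2 = 29584 ≡ 43 (mod 229)
172^4 = (172^2)^2 ≡ 43^2 = 1849 ≡ 17 (mod 229)
172^8 = (172^4)^2 ≡ 17^2 = 289 ≡ 60 (mod 229)
172^16 = (172^8)^2 ≡ 60^2 = 3600 ≡ 165 (mod 229)
172^20 = 172^16 · 172^4 ≡ 165 · 17 ≡ 57 (mod 229).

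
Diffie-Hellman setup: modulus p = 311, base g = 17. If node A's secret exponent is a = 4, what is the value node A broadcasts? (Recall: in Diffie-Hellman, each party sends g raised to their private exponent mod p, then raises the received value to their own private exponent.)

173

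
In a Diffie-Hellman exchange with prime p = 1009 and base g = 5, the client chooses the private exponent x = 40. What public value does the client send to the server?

28

Public value = 5^40 (mod 1009).
5^1 ≡ 5 (mod 1009)
5^2 = (5^1)^2 ≡ 5^2 = 25 ≡ 25 (mod 1009)
5^4 = (5^2)^2 ≡ 25^2 = 625 ≡ 625 (mod 1009)
5^8 = (5^4)^2 ≡ 625^2 = 390625 ≡ 142 (mod 1009)
5^16 = (5^8)^2 ≡ 142^2 = 20164 ≡ 993 (mod 1009)
5^32 = (5^16)^2 ≡ 993^2 = 986049 ≡ 256 (mod 1009)
5^40 = 5^32 · 5^8 ≡ 256 · 142 ≡ 28 (mod 1009).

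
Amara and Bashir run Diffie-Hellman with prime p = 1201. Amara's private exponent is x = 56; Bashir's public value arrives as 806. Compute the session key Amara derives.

1062

Shared key K = 806^56 mod 1201.
806^1 ≡ 806 (mod 1201)
806^2 = (806^1)^2 ≡ 806^2 = 649636 ≡ 1096 (mod 1201)
806^4 = (806^2)^2 ≡ 1096^2 = 1201216 ≡ 216 (mod 1201)
806^8 = (806^4)^2 ≡ 216^2 = 46656 ≡ 1018 (mod 1201)
806^16 = (806^8)^2 ≡ 1018^2 = 1036324 ≡ 1062 (mod 1201)
806^32 = (806^16)^2 ≡ 1062^2 = 1127844 ≡ 105 (mod 1201)
806^56 = 806^32 · 806^16 · 806^8 ≡ 105 · 1062 · 1018 ≡ 1062 (mod 1201).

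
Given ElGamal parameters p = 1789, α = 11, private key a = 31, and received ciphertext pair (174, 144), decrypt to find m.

Shared mask s = c₁^a mod p = 174^31 mod 1789.
174^1 ≡ 174 (mod 1789)
174^2 = (174^1)^2 ≡ 174^2 = 30276 ≡ 1652 (mod 1789)
174^4 = (174^2)^2 ≡ 1652^2 = 2729104 ≡ 879 (mod 1789)
174^8 = (174^4)^2 ≡ 879^2 = 772641 ≡ 1582 (mod 1789)
174^16 = (174^8)^2 ≡ 1582^2 = 2502724 ≡ 1702 (mod 1789)
174^31 = 174^16 · 174^8 · 174^4 · 174^2 · 174^1 ≡ 1702 · 1582 · 879 · 1652 · 174 ≡ 938 (mod 1789).
So s = 938; s⁻¹ ≡ 1131 (mod 1789).
m = c₂ · s⁻¹ mod 1789 = 144 · 1131 mod 1789 = 65.

65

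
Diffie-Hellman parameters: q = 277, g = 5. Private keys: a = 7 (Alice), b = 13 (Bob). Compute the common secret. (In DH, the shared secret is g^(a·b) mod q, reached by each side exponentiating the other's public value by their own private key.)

134

Bob sends B = g^b mod q = 5^13 mod 277.
5^1 ≡ 5 (mod 277)
5^2 = (5^1)^2 ≡ 5^2 = 25 ≡ 25 (mod 277)
5^4 = (5^2)^2 ≡ 25^2 = 625 ≡ 71 (mod 277)
5^8 = (5^4)^2 ≡ 71^2 = 5041 ≡ 55 (mod 277)
5^13 = 5^8 · 5^4 · 5^1 ≡ 55 · 71 · 5 ≡ 135 (mod 277).
So B = 135. Alice then computes K = B^a mod q = 135^7 mod 277.
135^1 ≡ 135 (mod 277)
135^2 = (135^1)^2 ≡ 135^2 = 18225 ≡ 220 (mod 277)
135^4 = (135^2)^2 ≡ 220^2 = 48400 ≡ 202 (mod 277)
135^7 = 135^4 · 135^2 · 135^1 ≡ 202 · 220 · 135 ≡ 134 (mod 277).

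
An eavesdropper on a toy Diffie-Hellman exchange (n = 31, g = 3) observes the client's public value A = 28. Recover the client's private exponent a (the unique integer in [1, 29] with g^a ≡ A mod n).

16

Try successive powers of 3 modulo 31:
3^1 ≡ 3
3^2 ≡ 9
3^3 ≡ 27
3^4 ≡ 19
3^5 ≡ 26
3^6 ≡ 16
3^7 ≡ 17
3^8 ≡ 20
3^9 ≡ 29
3^10 ≡ 25
3^11 ≡ 13
3^12 ≡ 8
3^13 ≡ 24
3^14 ≡ 10
3^15 ≡ 30
3^16 ≡ 28
Found: a = 16.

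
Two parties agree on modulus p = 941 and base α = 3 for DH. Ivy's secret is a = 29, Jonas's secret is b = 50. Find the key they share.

Jonas sends B = α^b mod p = 3^50 mod 941.
3^1 ≡ 3 (mod 941)
3^2 = (3^1)^2 ≡ 3^2 = 9 ≡ 9 (mod 941)
3^4 = (3^2)^2 ≡ 9^2 = 81 ≡ 81 (mod 941)
3^8 = (3^4)^2 ≡ 81^2 = 6561 ≡ 915 (mod 941)
3^16 = (3^8)^2 ≡ 915^2 = 837225 ≡ 676 (mod 941)
3^32 = (3^16)^2 ≡ 676^2 = 456976 ≡ 591 (mod 941)
3^50 = 3^32 · 3^16 · 3^2 ≡ 591 · 676 · 9 ≡ 83 (mod 941).
So B = 83. Ivy then computes K = B^a mod p = 83^29 mod 941.
83^1 ≡ 83 (mod 941)
83^2 = (83^1)^2 ≡ 83^2 = 6889 ≡ 302 (mod 941)
83^4 = (83^2)^2 ≡ 302^2 = 91204 ≡ 868 (mod 941)
83^8 = (83^4)^2 ≡ 868^2 = 753424 ≡ 624 (mod 941)
83^16 = (83^8)^2 ≡ 624^2 = 389376 ≡ 743 (mod 941)
83^29 = 83^16 · 83^8 · 83^4 · 83^1 ≡ 743 · 624 · 868 · 83 ≡ 310 (mod 941).

310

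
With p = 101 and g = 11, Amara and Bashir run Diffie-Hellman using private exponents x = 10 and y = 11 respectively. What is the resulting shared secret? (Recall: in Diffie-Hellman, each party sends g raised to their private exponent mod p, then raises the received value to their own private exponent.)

Amara sends A = g^x mod p = 11^10 mod 101.
11^1 ≡ 11 (mod 101)
11^2 = (11^1)^2 ≡ 11^2 = 121 ≡ 20 (mod 101)
11^4 = (11^2)^2 ≡ 20^2 = 400 ≡ 97 (mod 101)
11^8 = (11^4)^2 ≡ 97^2 = 9409 ≡ 16 (mod 101)
11^10 = 11^8 · 11^2 ≡ 16 · 20 ≡ 17 (mod 101).
So A = 17. Bashir then computes K = A^y mod p = 17^11 mod 101.
17^1 ≡ 17 (mod 101)
17^2 = (17^1)^2 ≡ 17^2 = 289 ≡ 87 (mod 101)
17^4 = (17^2)^2 ≡ 87^2 = 7569 ≡ 95 (mod 101)
17^8 = (17^4)^2 ≡ 95^2 = 9025 ≡ 36 (mod 101)
17^11 = 17^8 · 17^2 · 17^1 ≡ 36 · 87 · 17 ≡ 17 (mod 101).

17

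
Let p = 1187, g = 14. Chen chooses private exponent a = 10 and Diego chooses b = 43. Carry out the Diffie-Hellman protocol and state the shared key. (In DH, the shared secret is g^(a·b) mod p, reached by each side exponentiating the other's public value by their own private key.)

Chen sends A = g^a mod p = 14^10 mod 1187.
14^1 ≡ 14 (mod 1187)
14^2 = (14^1)^2 ≡ 14^2 = 196 ≡ 196 (mod 1187)
14^4 = (14^2)^2 ≡ 196^2 = 38416 ≡ 432 (mod 1187)
14^8 = (14^4)^2 ≡ 432^2 = 186624 ≡ 265 (mod 1187)
14^10 = 14^8 · 14^2 ≡ 265 · 196 ≡ 899 (mod 1187).
So A = 899. Diego then computes K = A^b mod p = 899^43 mod 1187.
899^1 ≡ 899 (mod 1187)
899^2 = (899^1)^2 ≡ 899^2 = 808201 ≡ 1041 (mod 1187)
899^4 = (899^2)^2 ≡ 1041^2 = 1083681 ≡ 1137 (mod 1187)
899^8 = (899^4)^2 ≡ 1137^2 = 1292769 ≡ 126 (mod 1187)
899^16 = (899^8)^2 ≡ 126^2 = 15876 ≡ 445 (mod 1187)
899^32 = (899^16)^2 ≡ 445^2 = 198025 ≡ 983 (mod 1187)
899^43 = 899^32 · 899^8 · 899^2 · 899^1 ≡ 983 · 126 · 1041 · 899 ≡ 879 (mod 1187).

879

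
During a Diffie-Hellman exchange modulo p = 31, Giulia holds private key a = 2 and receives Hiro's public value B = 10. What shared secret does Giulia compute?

7

Shared key K = 10^2 mod 31.
10^1 ≡ 10 (mod 31)
10^2 = (10^1)^2 ≡ 10^2 = 100 ≡ 7 (mod 31)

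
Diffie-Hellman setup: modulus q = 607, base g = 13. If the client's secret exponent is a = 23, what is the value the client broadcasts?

568

Public value = 13^23 (mod 607).
13^1 ≡ 13 (mod 607)
13^2 = (13^1)^2 ≡ 13^2 = 169 ≡ 169 (mod 607)
13^4 = (13^2)^2 ≡ 169^2 = 28561 ≡ 32 (mod 607)
13^8 = (13^4)^2 ≡ 32^2 = 1024 ≡ 417 (mod 607)
13^16 = (13^8)^2 ≡ 417^2 = 173889 ≡ 287 (mod 607)
13^23 = 13^16 · 13^4 · 13^2 · 13^1 ≡ 287 · 32 · 169 · 13 ≡ 568 (mod 607).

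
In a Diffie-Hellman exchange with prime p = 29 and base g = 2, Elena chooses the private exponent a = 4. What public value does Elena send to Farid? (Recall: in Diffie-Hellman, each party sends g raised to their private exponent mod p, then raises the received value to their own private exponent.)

16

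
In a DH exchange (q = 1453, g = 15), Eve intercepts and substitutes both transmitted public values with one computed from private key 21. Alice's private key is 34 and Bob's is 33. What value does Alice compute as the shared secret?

Alice receives Eve's public value M = 15^21 mod 1453 instead of the honest one.
15^1 ≡ 15 (mod 1453)
15^2 = (15^1)^2 ≡ 15^2 = 225 ≡ 225 (mod 1453)
15^4 = (15^2)^2 ≡ 225^2 = 50625 ≡ 1223 (mod 1453)
15^8 = (15^4)^2 ≡ 1223^2 = 1495729 ≡ 592 (mod 1453)
15^16 = (15^8)^2 ≡ 592^2 = 350464 ≡ 291 (mod 1453)
15^21 = 15^16 · 15^4 · 15^1 ≡ 291 · 1223 · 15 ≡ 73 (mod 1453).
So M = 73. Alice computes K = M^34 mod 1453.
73^1 ≡ 73 (mod 1453)
73^2 = (73^1)^2 ≡ 73^2 = 5329 ≡ 970 (mod 1453)
73^4 = (73^2)^2 ≡ 970^2 = 940900 ≡ 809 (mod 1453)
73^8 = (73^4)^2 ≡ 809^2 = 654481 ≡ 631 (mod 1453)
73^16 = (73^8)^2 ≡ 631^2 = 398161 ≡ 39 (mod 1453)
73^32 = (73^16)^2 ≡ 39^2 = 1521 ≡ 68 (mod 1453)
73^34 = 73^32 · 73^2 ≡ 68 · 970 ≡ 575 (mod 1453).

575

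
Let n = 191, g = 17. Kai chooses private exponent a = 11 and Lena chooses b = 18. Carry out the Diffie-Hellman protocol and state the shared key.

51

Lena sends B = g^b mod n = 17^18 mod 191.
17^1 ≡ 17 (mod 191)
17^2 = (17^1)^2 ≡ 17^2 = 289 ≡ 98 (mod 191)
17^4 = (17^2)^2 ≡ 98^2 = 9604 ≡ 54 (mod 191)
17^8 = (17^4)^2 ≡ 54^2 = 2916 ≡ 51 (mod 191)
17^16 = (17^8)^2 ≡ 51^2 = 2601 ≡ 118 (mod 191)
17^18 = 17^16 · 17^2 ≡ 118 · 98 ≡ 104 (mod 191).
So B = 104. Kai then computes K = B^a mod n = 104^11 mod 191.
104^1 ≡ 104 (mod 191)
104^2 = (104^1)^2 ≡ 104^2 = 10816 ≡ 120 (mod 191)
104^4 = (104^2)^2 ≡ 120^2 = 14400 ≡ 75 (mod 191)
104^8 = (104^4)^2 ≡ 75^2 = 5625 ≡ 86 (mod 191)
104^11 = 104^8 · 104^2 · 104^1 ≡ 86 · 120 · 104 ≡ 51 (mod 191).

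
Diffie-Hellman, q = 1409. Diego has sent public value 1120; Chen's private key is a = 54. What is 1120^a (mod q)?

Shared key K = 1120^54 mod 1409.
1120^1 ≡ 1120 (mod 1409)
1120^2 = (1120^1)^2 ≡ 1120^2 = 1254400 ≡ 390 (mod 1409)
1120^4 = (1120^2)^2 ≡ 390^2 = 152100 ≡ 1337 (mod 1409)
1120^8 = (1120^4)^2 ≡ 1337^2 = 1787569 ≡ 957 (mod 1409)
1120^16 = (1120^8)^2 ≡ 957^2 = 915849 ≡ 1408 (mod 1409)
1120^32 = (1120^16)^2 ≡ 1408^2 = 1982464 ≡ 1 (mod 1409)
1120^54 = 1120^32 · 1120^16 · 1120^4 · 1120^2 ≡ 1 · 1408 · 1337 · 390 ≡ 1309 (mod 1409).

1309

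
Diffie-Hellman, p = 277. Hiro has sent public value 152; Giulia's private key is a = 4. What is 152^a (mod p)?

Shared key K = 152^4 mod 277.
152^1 ≡ 152 (mod 277)
152^2 = (152^1)^2 ≡ 152^2 = 23104 ≡ 113 (mod 277)
152^4 = (152^2)^2 ≡ 113^2 = 12769 ≡ 27 (mod 277)

27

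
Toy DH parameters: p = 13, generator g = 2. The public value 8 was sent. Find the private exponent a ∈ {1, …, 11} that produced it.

Try successive powers of 2 modulo 13:
2^1 ≡ 2
2^2 ≡ 4
2^3 ≡ 8
Found: a = 3.

3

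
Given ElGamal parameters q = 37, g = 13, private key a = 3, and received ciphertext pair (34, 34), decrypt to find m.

33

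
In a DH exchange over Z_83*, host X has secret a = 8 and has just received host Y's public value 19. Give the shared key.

Shared key K = 19^8 mod 83.
19^1 ≡ 19 (mod 83)
19^2 = (19^1)^2 ≡ 19^2 = 361 ≡ 29 (mod 83)
19^4 = (19^2)^2 ≡ 29^2 = 841 ≡ 11 (mod 83)
19^8 = (19^4)^2 ≡ 11^2 = 121 ≡ 38 (mod 83)

38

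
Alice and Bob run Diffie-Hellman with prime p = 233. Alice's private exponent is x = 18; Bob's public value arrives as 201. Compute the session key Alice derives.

Shared key K = 201^18 mod 233.
201^1 ≡ 201 (mod 233)
201^2 = (201^1)^2 ≡ 201^2 = 40401 ≡ 92 (mod 233)
201^4 = (201^2)^2 ≡ 92^2 = 8464 ≡ 76 (mod 233)
201^8 = (201^4)^2 ≡ 76^2 = 5776 ≡ 184 (mod 233)
201^16 = (201^8)^2 ≡ 184^2 = 33856 ≡ 71 (mod 233)
201^18 = 201^16 · 201^2 ≡ 71 · 92 ≡ 8 (mod 233).

8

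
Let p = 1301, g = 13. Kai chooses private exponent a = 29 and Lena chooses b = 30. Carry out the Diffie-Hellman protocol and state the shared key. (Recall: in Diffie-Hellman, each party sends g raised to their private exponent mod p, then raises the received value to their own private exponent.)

283

Lena sends B = g^b mod p = 13^30 mod 1301.
13^1 ≡ 13 (mod 1301)
13^2 = (13^1)^2 ≡ 13^2 = 169 ≡ 169 (mod 1301)
13^4 = (13^2)^2 ≡ 169^2 = 28561 ≡ 1240 (mod 1301)
13^8 = (13^4)^2 ≡ 1240^2 = 1537600 ≡ 1119 (mod 1301)
13^16 = (13^8)^2 ≡ 1119^2 = 1252161 ≡ 599 (mod 1301)
13^30 = 13^16 · 13^8 · 13^4 · 13^2 ≡ 599 · 1119 · 1240 · 169 ≡ 314 (mod 1301).
So B = 314. Kai then computes K = B^a mod p = 314^29 mod 1301.
314^1 ≡ 314 (mod 1301)
314^2 = (314^1)^2 ≡ 314^2 = 98596 ≡ 1021 (mod 1301)
314^4 = (314^2)^2 ≡ 1021^2 = 1042441 ≡ 340 (mod 1301)
314^8 = (314^4)^2 ≡ 340^2 = 115600 ≡ 1112 (mod 1301)
314^16 = (314^8)^2 ≡ 1112^2 = 1236544 ≡ 594 (mod 1301)
314^29 = 314^16 · 314^8 · 314^4 · 314^1 ≡ 594 · 1112 · 340 · 314 ≡ 283 (mod 1301).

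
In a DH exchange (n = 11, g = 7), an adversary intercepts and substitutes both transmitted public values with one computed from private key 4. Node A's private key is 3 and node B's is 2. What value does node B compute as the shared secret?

9

Node B receives an adversary's public value M = 7^4 mod 11 instead of the honest one.
7^1 ≡ 7 (mod 11)
7^2 = (7^1)^2 ≡ 7^2 = 49 ≡ 5 (mod 11)
7^4 = (7^2)^2 ≡ 5^2 = 25 ≡ 3 (mod 11)
So M = 3. Node B computes K = M^2 mod 11.
3^1 ≡ 3 (mod 11)
3^2 = (3^1)^2 ≡ 3^2 = 9 ≡ 9 (mod 11)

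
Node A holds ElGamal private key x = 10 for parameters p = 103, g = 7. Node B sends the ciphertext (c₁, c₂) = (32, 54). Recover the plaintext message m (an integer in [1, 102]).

Shared mask s = c₁^x mod p = 32^10 mod 103.
32^1 ≡ 32 (mod 103)
32^2 = (32^1)^2 ≡ 32^2 = 1024 ≡ 97 (mod 103)
32^4 = (32^2)^2 ≡ 97^2 = 9409 ≡ 36 (mod 103)
32^8 = (32^4)^2 ≡ 36^2 = 1296 ≡ 60 (mod 103)
32^10 = 32^8 · 32^2 ≡ 60 · 97 ≡ 52 (mod 103).
So s = 52; s⁻¹ ≡ 2 (mod 103).
m = c₂ · s⁻¹ mod 103 = 54 · 2 mod 103 = 5.

5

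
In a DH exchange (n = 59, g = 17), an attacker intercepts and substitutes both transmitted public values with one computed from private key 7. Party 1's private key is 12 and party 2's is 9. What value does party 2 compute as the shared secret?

22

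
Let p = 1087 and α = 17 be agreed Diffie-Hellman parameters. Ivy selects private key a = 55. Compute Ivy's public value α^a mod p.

139

Public value = 17^55 mod 1087.
17^1 ≡ 17 (mod 1087)
17^2 = (17^1)^2 ≡ 17^2 = 289 ≡ 289 (mod 1087)
17^4 = (17^2)^2 ≡ 289^2 = 83521 ≡ 909 (mod 1087)
17^8 = (17^4)^2 ≡ 909^2 = 826281 ≡ 161 (mod 1087)
17^16 = (17^8)^2 ≡ 161^2 = 25921 ≡ 920 (mod 1087)
17^32 = (17^16)^2 ≡ 920^2 = 846400 ≡ 714 (mod 1087)
17^55 = 17^32 · 17^16 · 17^4 · 17^2 · 17^1 ≡ 714 · 920 · 909 · 289 · 17 ≡ 139 (mod 1087).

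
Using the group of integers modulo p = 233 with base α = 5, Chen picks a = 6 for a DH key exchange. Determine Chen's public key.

Public value = 5^6 mod 233.
5^1 ≡ 5 (mod 233)
5^2 = (5^1)^2 ≡ 5^2 = 25 ≡ 25 (mod 233)
5^4 = (5^2)^2 ≡ 25^2 = 625 ≡ 159 (mod 233)
5^6 = 5^4 · 5^2 ≡ 159 · 25 ≡ 14 (mod 233).

14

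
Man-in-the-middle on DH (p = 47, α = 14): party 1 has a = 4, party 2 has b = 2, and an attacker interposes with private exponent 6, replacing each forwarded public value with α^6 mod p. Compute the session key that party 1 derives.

14

Party 1 receives an attacker's public value M = 14^6 mod 47 instead of the honest one.
14^1 ≡ 14 (mod 47)
14^2 = (14^1)^2 ≡ 14^2 = 196 ≡ 8 (mod 47)
14^4 = (14^2)^2 ≡ 8^2 = 64 ≡ 17 (mod 47)
14^6 = 14^4 · 14^2 ≡ 17 · 8 ≡ 42 (mod 47).
So M = 42. Party 1 computes K = M^4 mod 47.
42^1 ≡ 42 (mod 47)
42^2 = (42^1)^2 ≡ 42^2 = 1764 ≡ 25 (mod 47)
42^4 = (42^2)^2 ≡ 25^2 = 625 ≡ 14 (mod 47)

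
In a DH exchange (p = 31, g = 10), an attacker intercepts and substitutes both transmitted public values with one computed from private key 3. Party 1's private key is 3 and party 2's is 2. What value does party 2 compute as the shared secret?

2

Party 2 receives an attacker's public value M = 10^3 mod 31 instead of the honest one.
10^1 ≡ 10 (mod 31)
10^2 = (10^1)^2 ≡ 10^2 = 100 ≡ 7 (mod 31)
10^3 = 10^2 · 10^1 ≡ 7 · 10 ≡ 8 (mod 31).
So M = 8. Party 2 computes K = M^2 mod 31.
8^1 ≡ 8 (mod 31)
8^2 = (8^1)^2 ≡ 8^2 = 64 ≡ 2 (mod 31)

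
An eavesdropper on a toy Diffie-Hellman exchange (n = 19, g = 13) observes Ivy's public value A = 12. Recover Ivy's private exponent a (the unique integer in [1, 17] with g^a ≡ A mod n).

3

Try successive powers of 13 modulo 19:
13^1 ≡ 13
13^2 ≡ 17
13^3 ≡ 12
Found: a = 3.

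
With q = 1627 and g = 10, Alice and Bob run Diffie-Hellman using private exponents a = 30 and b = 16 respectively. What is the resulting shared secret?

Alice sends A = g^a mod q = 10^30 mod 1627.
10^1 ≡ 10 (mod 1627)
10^2 = (10^1)^2 ≡ 10^2 = 100 ≡ 100 (mod 1627)
10^4 = (10^2)^2 ≡ 100^2 = 10000 ≡ 238 (mod 1627)
10^8 = (10^4)^2 ≡ 238^2 = 56644 ≡ 1326 (mod 1627)
10^16 = (10^8)^2 ≡ 1326^2 = 1758276 ≡ 1116 (mod 1627)
10^30 = 10^16 · 10^8 · 10^4 · 10^2 ≡ 1116 · 1326 · 238 · 100 ≡ 610 (mod 1627).
So A = 610. Bob then computes K = A^b mod q = 610^16 mod 1627.
610^1 ≡ 610 (mod 1627)
610^2 = (610^1)^2 ≡ 610^2 = 372100 ≡ 1144 (mod 1627)
610^4 = (610^2)^2 ≡ 1144^2 = 1308736 ≡ 628 (mod 1627)
610^8 = (610^4)^2 ≡ 628^2 = 394384 ≡ 650 (mod 1627)
610^16 = (610^8)^2 ≡ 650^2 = 422500 ≡ 1107 (mod 1627)

1107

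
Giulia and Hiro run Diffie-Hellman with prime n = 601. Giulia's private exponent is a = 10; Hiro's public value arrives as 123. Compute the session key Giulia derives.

Shared key K = 123^10 mod 601.
123^1 ≡ 123 (mod 601)
123^2 = (123^1)^2 ≡ 123^2 = 15129 ≡ 104 (mod 601)
123^4 = (123^2)^2 ≡ 104^2 = 10816 ≡ 599 (mod 601)
123^8 = (123^4)^2 ≡ 599^2 = 358801 ≡ 4 (mod 601)
123^10 = 123^8 · 123^2 ≡ 4 · 104 ≡ 416 (mod 601).

416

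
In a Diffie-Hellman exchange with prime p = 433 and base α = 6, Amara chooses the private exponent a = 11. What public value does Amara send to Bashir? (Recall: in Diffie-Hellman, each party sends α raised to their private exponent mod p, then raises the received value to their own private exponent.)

212

Public value = 6^11 mod 433.
6^1 ≡ 6 (mod 433)
6^2 = (6^1)^2 ≡ 6^2 = 36 ≡ 36 (mod 433)
6^4 = (6^2)^2 ≡ 36^2 = 1296 ≡ 430 (mod 433)
6^8 = (6^4)^2 ≡ 430^2 = 184900 ≡ 9 (mod 433)
6^11 = 6^8 · 6^2 · 6^1 ≡ 9 · 36 · 6 ≡ 212 (mod 433).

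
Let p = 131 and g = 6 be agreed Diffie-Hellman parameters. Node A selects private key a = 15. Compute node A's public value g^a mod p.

71

Public value = 6^15 mod 131.
6^1 ≡ 6 (mod 131)
6^2 = (6^1)^2 ≡ 6^2 = 36 ≡ 36 (mod 131)
6^4 = (6^2)^2 ≡ 36^2 = 1296 ≡ 117 (mod 131)
6^8 = (6^4)^2 ≡ 117^2 = 13689 ≡ 65 (mod 131)
6^15 = 6^8 · 6^4 · 6^2 · 6^1 ≡ 65 · 117 · 36 · 6 ≡ 71 (mod 131).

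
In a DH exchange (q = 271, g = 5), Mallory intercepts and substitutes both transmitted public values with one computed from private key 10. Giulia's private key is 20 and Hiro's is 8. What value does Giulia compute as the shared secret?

158

Giulia receives Mallory's public value M = 5^10 mod 271 instead of the honest one.
5^1 ≡ 5 (mod 271)
5^2 = (5^1)^2 ≡ 5^2 = 25 ≡ 25 (mod 271)
5^4 = (5^2)^2 ≡ 25^2 = 625 ≡ 83 (mod 271)
5^8 = (5^4)^2 ≡ 83^2 = 6889 ≡ 114 (mod 271)
5^10 = 5^8 · 5^2 ≡ 114 · 25 ≡ 140 (mod 271).
So M = 140. Giulia computes K = M^20 mod 271.
140^1 ≡ 140 (mod 271)
140^2 = (140^1)^2 ≡ 140^2 = 19600 ≡ 88 (mod 271)
140^4 = (140^2)^2 ≡ 88^2 = 7744 ≡ 156 (mod 271)
140^8 = (140^4)^2 ≡ 156^2 = 24336 ≡ 217 (mod 271)
140^16 = (140^8)^2 ≡ 217^2 = 47089 ≡ 206 (mod 271)
140^20 = 140^16 · 140^4 ≡ 206 · 156 ≡ 158 (mod 271).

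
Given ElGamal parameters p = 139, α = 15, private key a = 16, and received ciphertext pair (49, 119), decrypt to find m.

75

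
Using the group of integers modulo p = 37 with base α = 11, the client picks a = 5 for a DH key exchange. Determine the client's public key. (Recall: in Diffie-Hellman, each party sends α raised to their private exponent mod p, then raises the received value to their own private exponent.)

Public value = 11^5 mod 37.
11^1 ≡ 11 (mod 37)
11^2 = (11^1)^2 ≡ 11^2 = 121 ≡ 10 (mod 37)
11^4 = (11^2)^2 ≡ 10^2 = 100 ≡ 26 (mod 37)
11^5 = 11^4 · 11^1 ≡ 26 · 11 ≡ 27 (mod 37).

27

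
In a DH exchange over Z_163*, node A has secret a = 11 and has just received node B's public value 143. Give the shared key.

96

Shared key K = 143^11 mod 163.
143^1 ≡ 143 (mod 163)
143^2 = (143^1)^2 ≡ 143^2 = 20449 ≡ 74 (mod 163)
143^4 = (143^2)^2 ≡ 74^2 = 5476 ≡ 97 (mod 163)
143^8 = (143^4)^2 ≡ 97^2 = 9409 ≡ 118 (mod 163)
143^11 = 143^8 · 143^2 · 143^1 ≡ 118 · 74 · 143 ≡ 96 (mod 163).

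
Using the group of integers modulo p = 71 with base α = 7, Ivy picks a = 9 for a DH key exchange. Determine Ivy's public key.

47

Public value = 7^9 mod 71.
7^1 ≡ 7 (mod 71)
7^2 = (7^1)^2 ≡ 7^2 = 49 ≡ 49 (mod 71)
7^4 = (7^2)^2 ≡ 49^2 = 2401 ≡ 58 (mod 71)
7^8 = (7^4)^2 ≡ 58^2 = 3364 ≡ 27 (mod 71)
7^9 = 7^8 · 7^1 ≡ 27 · 7 ≡ 47 (mod 71).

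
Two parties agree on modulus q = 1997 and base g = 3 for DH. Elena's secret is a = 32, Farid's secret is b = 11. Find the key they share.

1405

Elena sends A = g^a mod q = 3^32 mod 1997.
3^1 ≡ 3 (mod 1997)
3^2 = (3^1)^2 ≡ 3^2 = 9 ≡ 9 (mod 1997)
3^4 = (3^2)^2 ≡ 9^2 = 81 ≡ 81 (mod 1997)
3^8 = (3^4)^2 ≡ 81^2 = 6561 ≡ 570 (mod 1997)
3^16 = (3^8)^2 ≡ 570^2 = 324900 ≡ 1386 (mod 1997)
3^32 = (3^16)^2 ≡ 1386^2 = 1920996 ≡ 1879 (mod 1997)
So A = 1879. Farid then computes K = A^b mod q = 1879^11 mod 1997.
1879^1 ≡ 1879 (mod 1997)
1879^2 = (1879^1)^2 ≡ 1879^2 = 3530641 ≡ 1942 (mod 1997)
1879^4 = (1879^2)^2 ≡ 1942^2 = 3771364 ≡ 1028 (mod 1997)
1879^8 = (1879^4)^2 ≡ 1028^2 = 1056784 ≡ 371 (mod 1997)
1879^11 = 1879^8 · 1879^2 · 1879^1 ≡ 371 · 1942 · 1879 ≡ 1405 (mod 1997).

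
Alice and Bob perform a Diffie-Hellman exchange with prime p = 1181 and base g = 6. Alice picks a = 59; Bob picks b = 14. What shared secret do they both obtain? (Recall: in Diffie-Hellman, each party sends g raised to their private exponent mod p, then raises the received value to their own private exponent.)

452

Alice sends A = g^a mod p = 6^59 mod 1181.
6^1 ≡ 6 (mod 1181)
6^2 = (6^1)^2 ≡ 6^2 = 36 ≡ 36 (mod 1181)
6^4 = (6^2)^2 ≡ 36^2 = 1296 ≡ 115 (mod 1181)
6^8 = (6^4)^2 ≡ 115^2 = 13225 ≡ 234 (mod 1181)
6^16 = (6^8)^2 ≡ 234^2 = 54756 ≡ 430 (mod 1181)
6^32 = (6^16)^2 ≡ 430^2 = 184900 ≡ 664 (mod 1181)
6^59 = 6^32 · 6^16 · 6^8 · 6^2 · 6^1 ≡ 664 · 430 · 234 · 36 · 6 ≡ 81 (mod 1181).
So A = 81. Bob then computes K = A^b mod p = 81^14 mod 1181.
81^1 ≡ 81 (mod 1181)
81^2 = (81^1)^2 ≡ 81^2 = 6561 ≡ 656 (mod 1181)
81^4 = (81^2)^2 ≡ 656^2 = 430336 ≡ 452 (mod 1181)
81^8 = (81^4)^2 ≡ 452^2 = 204304 ≡ 1172 (mod 1181)
81^14 = 81^8 · 81^4 · 81^2 ≡ 1172 · 452 · 656 ≡ 452 (mod 1181).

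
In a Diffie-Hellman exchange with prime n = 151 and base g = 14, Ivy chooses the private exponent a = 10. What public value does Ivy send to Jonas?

85

Public value = 14^10 (mod 151).
14^1 ≡ 14 (mod 151)
14^2 = (14^1)^2 ≡ 14^2 = 196 ≡ 45 (mod 151)
14^4 = (14^2)^2 ≡ 45^2 = 2025 ≡ 62 (mod 151)
14^8 = (14^4)^2 ≡ 62^2 = 3844 ≡ 69 (mod 151)
14^10 = 14^8 · 14^2 ≡ 69 · 45 ≡ 85 (mod 151).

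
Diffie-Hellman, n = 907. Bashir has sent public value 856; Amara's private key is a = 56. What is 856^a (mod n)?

322

Shared key K = 856^56 mod 907.
856^1 ≡ 856 (mod 907)
856^2 = (856^1)^2 ≡ 856^2 = 732736 ≡ 787 (mod 907)
856^4 = (856^2)^2 ≡ 787^2 = 619369 ≡ 795 (mod 907)
856^8 = (856^4)^2 ≡ 795^2 = 632025 ≡ 753 (mod 907)
856^16 = (856^8)^2 ≡ 753^2 = 567009 ≡ 134 (mod 907)
856^32 = (856^16)^2 ≡ 134^2 = 17956 ≡ 723 (mod 907)
856^56 = 856^32 · 856^16 · 856^8 ≡ 723 · 134 · 753 ≡ 322 (mod 907).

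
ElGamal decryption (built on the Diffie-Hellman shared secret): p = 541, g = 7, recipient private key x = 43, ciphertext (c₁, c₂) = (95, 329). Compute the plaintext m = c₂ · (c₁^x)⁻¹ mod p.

Shared mask s = c₁^x mod p = 95^43 mod 541.
95^1 ≡ 95 (mod 541)
95^2 = (95^1)^2 ≡ 95^2 = 9025 ≡ 369 (mod 541)
95^4 = (95^2)^2 ≡ 369^2 = 136161 ≡ 370 (mod 541)
95^8 = (95^4)^2 ≡ 370^2 = 136900 ≡ 27 (mod 541)
95^16 = (95^8)^2 ≡ 27^2 = 729 ≡ 188 (mod 541)
95^32 = (95^16)^2 ≡ 188^2 = 35344 ≡ 179 (mod 541)
95^43 = 95^32 · 95^8 · 95^2 · 95^1 ≡ 179 · 27 · 369 · 95 ≡ 173 (mod 541).
So s = 173; s⁻¹ ≡ 172 (mod 541).
m = c₂ · s⁻¹ mod 541 = 329 · 172 mod 541 = 324.

324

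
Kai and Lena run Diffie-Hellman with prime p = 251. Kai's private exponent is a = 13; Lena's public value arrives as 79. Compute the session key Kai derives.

Shared key K = 79^13 mod 251.
79^1 ≡ 79 (mod 251)
79^2 = (79^1)^2 ≡ 79^2 = 6241 ≡ 217 (mod 251)
79^4 = (79^2)^2 ≡ 217^2 = 47089 ≡ 152 (mod 251)
79^8 = (79^4)^2 ≡ 152^2 = 23104 ≡ 12 (mod 251)
79^13 = 79^8 · 79^4 · 79^1 ≡ 12 · 152 · 79 ≡ 22 (mod 251).

22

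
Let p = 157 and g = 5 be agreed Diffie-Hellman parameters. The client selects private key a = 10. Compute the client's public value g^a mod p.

68

Public value = 5^10 mod 157.
5^1 ≡ 5 (mod 157)
5^2 = (5^1)^2 ≡ 5^2 = 25 ≡ 25 (mod 157)
5^4 = (5^2)^2 ≡ 25^2 = 625 ≡ 154 (mod 157)
5^8 = (5^4)^2 ≡ 154^2 = 23716 ≡ 9 (mod 157)
5^10 = 5^8 · 5^2 ≡ 9 · 25 ≡ 68 (mod 157).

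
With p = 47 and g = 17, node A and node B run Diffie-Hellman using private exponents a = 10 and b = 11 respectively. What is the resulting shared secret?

Node B sends B = g^b mod p = 17^11 mod 47.
17^1 ≡ 17 (mod 47)
17^2 = (17^1)^2 ≡ 17^2 = 289 ≡ 7 (mod 47)
17^4 = (17^2)^2 ≡ 7^2 = 49 ≡ 2 (mod 47)
17^8 = (17^4)^2 ≡ 2^2 = 4 ≡ 4 (mod 47)
17^11 = 17^8 · 17^2 · 17^1 ≡ 4 · 7 · 17 ≡ 6 (mod 47).
So B = 6. Node A then computes K = B^a mod p = 6^10 mod 47.
6^1 ≡ 6 (mod 47)
6^2 = (6^1)^2 ≡ 6^2 = 36 ≡ 36 (mod 47)
6^4 = (6^2)^2 ≡ 36^2 = 1296 ≡ 27 (mod 47)
6^8 = (6^4)^2 ≡ 27^2 = 729 ≡ 24 (mod 47)
6^10 = 6^8 · 6^2 ≡ 24 · 36 ≡ 18 (mod 47).

18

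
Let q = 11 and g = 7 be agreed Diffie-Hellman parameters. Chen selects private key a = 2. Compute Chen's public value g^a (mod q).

Public value = 7^2 (mod 11).
7^1 ≡ 7 (mod 11)
7^2 = (7^1)^2 ≡ 7^2 = 49 ≡ 5 (mod 11)

5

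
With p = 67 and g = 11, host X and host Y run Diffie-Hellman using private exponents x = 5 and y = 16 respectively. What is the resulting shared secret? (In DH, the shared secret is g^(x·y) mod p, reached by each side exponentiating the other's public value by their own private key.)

Host X sends A = g^x mod p = 11^5 mod 67.
11^1 ≡ 11 (mod 67)
11^2 = (11^1)^2 ≡ 11^2 = 121 ≡ 54 (mod 67)
11^4 = (11^2)^2 ≡ 54^2 = 2916 ≡ 35 (mod 67)
11^5 = 11^4 · 11^1 ≡ 35 · 11 ≡ 50 (mod 67).
So A = 50. Host Y then computes K = A^y mod p = 50^16 mod 67.
50^1 ≡ 50 (mod 67)
50^2 = (50^1)^2 ≡ 50^2 = 2500 ≡ 21 (mod 67)
50^4 = (50^2)^2 ≡ 21^2 = 441 ≡ 39 (mod 67)
50^8 = (50^4)^2 ≡ 39^2 = 1521 ≡ 47 (mod 67)
50^16 = (50^8)^2 ≡ 47^2 = 2209 ≡ 65 (mod 67)

65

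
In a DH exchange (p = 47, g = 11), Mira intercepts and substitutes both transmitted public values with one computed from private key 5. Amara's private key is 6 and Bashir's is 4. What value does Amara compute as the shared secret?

16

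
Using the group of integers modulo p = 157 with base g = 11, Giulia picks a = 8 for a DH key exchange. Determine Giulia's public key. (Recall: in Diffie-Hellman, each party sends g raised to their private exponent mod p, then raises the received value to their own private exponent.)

Public value = 11^8 mod 157.
11^1 ≡ 11 (mod 157)
11^2 = (11^1)^2 ≡ 11^2 = 121 ≡ 121 (mod 157)
11^4 = (11^2)^2 ≡ 121^2 = 14641 ≡ 40 (mod 157)
11^8 = (11^4)^2 ≡ 40^2 = 1600 ≡ 30 (mod 157)

30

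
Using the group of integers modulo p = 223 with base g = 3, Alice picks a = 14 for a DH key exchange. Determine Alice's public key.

Public value = 3^14 (mod 223).
3^1 ≡ 3 (mod 223)
3^2 = (3^1)^2 ≡ 3^2 = 9 ≡ 9 (mod 223)
3^4 = (3^2)^2 ≡ 9^2 = 81 ≡ 81 (mod 223)
3^8 = (3^4)^2 ≡ 81^2 = 6561 ≡ 94 (mod 223)
3^14 = 3^8 · 3^4 · 3^2 ≡ 94 · 81 · 9 ≡ 65 (mod 223).

65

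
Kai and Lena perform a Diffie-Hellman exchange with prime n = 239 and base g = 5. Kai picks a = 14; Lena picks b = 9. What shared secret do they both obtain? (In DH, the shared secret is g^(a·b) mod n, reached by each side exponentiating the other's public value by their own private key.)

211

Kai sends A = g^a mod n = 5^14 mod 239.
5^1 ≡ 5 (mod 239)
5^2 = (5^1)^2 ≡ 5^2 = 25 ≡ 25 (mod 239)
5^4 = (5^2)^2 ≡ 25^2 = 625 ≡ 147 (mod 239)
5^8 = (5^4)^2 ≡ 147^2 = 21609 ≡ 99 (mod 239)
5^14 = 5^8 · 5^4 · 5^2 ≡ 99 · 147 · 25 ≡ 67 (mod 239).
So A = 67. Lena then computes K = A^b mod n = 67^9 mod 239.
67^1 ≡ 67 (mod 239)
67^2 = (67^1)^2 ≡ 67^2 = 4489 ≡ 187 (mod 239)
67^4 = (67^2)^2 ≡ 187^2 = 34969 ≡ 75 (mod 239)
67^8 = (67^4)^2 ≡ 75^2 = 5625 ≡ 128 (mod 239)
67^9 = 67^8 · 67^1 ≡ 128 · 67 ≡ 211 (mod 239).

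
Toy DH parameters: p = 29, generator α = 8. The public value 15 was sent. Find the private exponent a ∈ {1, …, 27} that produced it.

9

Try successive powers of 8 modulo 29:
8^1 ≡ 8
8^2 ≡ 6
8^3 ≡ 19
8^4 ≡ 7
8^5 ≡ 27
8^6 ≡ 13
8^7 ≡ 17
8^8 ≡ 20
8^9 ≡ 15
Found: a = 9.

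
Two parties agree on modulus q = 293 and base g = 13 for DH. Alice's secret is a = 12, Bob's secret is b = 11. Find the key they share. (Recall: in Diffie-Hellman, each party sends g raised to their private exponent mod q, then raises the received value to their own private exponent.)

Bob sends B = g^b mod q = 13^11 mod 293.
13^1 ≡ 13 (mod 293)
13^2 = (13^1)^2 ≡ 13^2 = 169 ≡ 169 (mod 293)
13^4 = (13^2)^2 ≡ 169^2 = 28561 ≡ 140 (mod 293)
13^8 = (13^4)^2 ≡ 140^2 = 19600 ≡ 262 (mod 293)
13^11 = 13^8 · 13^2 · 13^1 ≡ 262 · 169 · 13 ≡ 162 (mod 293).
So B = 162. Alice then computes K = B^a mod q = 162^12 mod 293.
162^1 ≡ 162 (mod 293)
162^2 = (162^1)^2 ≡ 162^2 = 26244 ≡ 167 (mod 293)
162^4 = (162^2)^2 ≡ 167^2 = 27889 ≡ 54 (mod 293)
162^8 = (162^4)^2 ≡ 54^2 = 2916 ≡ 279 (mod 293)
162^12 = 162^8 · 162^4 ≡ 279 · 54 ≡ 123 (mod 293).

123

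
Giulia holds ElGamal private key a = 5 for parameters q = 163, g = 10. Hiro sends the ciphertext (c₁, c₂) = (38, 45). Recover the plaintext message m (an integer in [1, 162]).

7

Shared mask s = c₁^a mod q = 38^5 mod 163.
38^1 ≡ 38 (mod 163)
38^2 = (38^1)^2 ≡ 38^2 = 1444 ≡ 140 (mod 163)
38^4 = (38^2)^2 ≡ 140^2 = 19600 ≡ 40 (mod 163)
38^5 = 38^4 · 38^1 ≡ 40 · 38 ≡ 53 (mod 163).
So s = 53; s⁻¹ ≡ 40 (mod 163).
m = c₂ · s⁻¹ mod 163 = 45 · 40 mod 163 = 7.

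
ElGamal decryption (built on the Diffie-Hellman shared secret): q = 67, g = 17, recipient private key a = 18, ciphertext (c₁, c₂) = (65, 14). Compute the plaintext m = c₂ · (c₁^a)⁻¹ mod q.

Shared mask s = c₁^a mod q = 65^18 mod 67.
65^1 ≡ 65 (mod 67)
65^2 = (65^1)^2 ≡ 65^2 = 4225 ≡ 4 (mod 67)
65^4 = (65^2)^2 ≡ 4^2 = 16 ≡ 16 (mod 67)
65^8 = (65^4)^2 ≡ 16^2 = 256 ≡ 55 (mod 67)
65^16 = (65^8)^2 ≡ 55^2 = 3025 ≡ 10 (mod 67)
65^18 = 65^16 · 65^2 ≡ 10 · 4 ≡ 40 (mod 67).
So s = 40; s⁻¹ ≡ 62 (mod 67).
m = c₂ · s⁻¹ mod 67 = 14 · 62 mod 67 = 64.

64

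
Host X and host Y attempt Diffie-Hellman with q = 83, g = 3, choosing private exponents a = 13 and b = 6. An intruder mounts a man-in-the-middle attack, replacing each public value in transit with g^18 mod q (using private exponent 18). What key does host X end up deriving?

31

Host X receives an intruder's public value M = 3^18 mod 83 instead of the honest one.
3^1 ≡ 3 (mod 83)
3^2 = (3^1)^2 ≡ 3^2 = 9 ≡ 9 (mod 83)
3^4 = (3^2)^2 ≡ 9^2 = 81 ≡ 81 (mod 83)
3^8 = (3^4)^2 ≡ 81^2 = 6561 ≡ 4 (mod 83)
3^16 = (3^8)^2 ≡ 4^2 = 16 ≡ 16 (mod 83)
3^18 = 3^16 · 3^2 ≡ 16 · 9 ≡ 61 (mod 83).
So M = 61. Host X computes K = M^13 mod 83.
61^1 ≡ 61 (mod 83)
61^2 = (61^1)^2 ≡ 61^2 = 3721 ≡ 69 (mod 83)
61^4 = (61^2)^2 ≡ 69^2 = 4761 ≡ 30 (mod 83)
61^8 = (61^4)^2 ≡ 30^2 = 900 ≡ 70 (mod 83)
61^13 = 61^8 · 61^4 · 61^1 ≡ 70 · 30 · 61 ≡ 31 (mod 83).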